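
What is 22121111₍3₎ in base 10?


Positional values (base 3):
  1 × 3^0 = 1 × 1 = 1
  1 × 3^1 = 1 × 3 = 3
  1 × 3^2 = 1 × 9 = 9
  1 × 3^3 = 1 × 27 = 27
  2 × 3^4 = 2 × 81 = 162
  1 × 3^5 = 1 × 243 = 243
  2 × 3^6 = 2 × 729 = 1458
  2 × 3^7 = 2 × 2187 = 4374
Sum = 1 + 3 + 9 + 27 + 162 + 243 + 1458 + 4374
= 6277


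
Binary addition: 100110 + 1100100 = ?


Align and add column by column (LSB to MSB, carry propagating):
  00100110
+ 01100100
  --------
  col 0: 0 + 0 + 0 (carry in) = 0 → bit 0, carry out 0
  col 1: 1 + 0 + 0 (carry in) = 1 → bit 1, carry out 0
  col 2: 1 + 1 + 0 (carry in) = 2 → bit 0, carry out 1
  col 3: 0 + 0 + 1 (carry in) = 1 → bit 1, carry out 0
  col 4: 0 + 0 + 0 (carry in) = 0 → bit 0, carry out 0
  col 5: 1 + 1 + 0 (carry in) = 2 → bit 0, carry out 1
  col 6: 0 + 1 + 1 (carry in) = 2 → bit 0, carry out 1
  col 7: 0 + 0 + 1 (carry in) = 1 → bit 1, carry out 0
Reading bits MSB→LSB: 10001010
Strip leading zeros: 10001010
= 10001010


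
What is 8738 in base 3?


Divide by 3 repeatedly:
8738 ÷ 3 = 2912 remainder 2
2912 ÷ 3 = 970 remainder 2
970 ÷ 3 = 323 remainder 1
323 ÷ 3 = 107 remainder 2
107 ÷ 3 = 35 remainder 2
35 ÷ 3 = 11 remainder 2
11 ÷ 3 = 3 remainder 2
3 ÷ 3 = 1 remainder 0
1 ÷ 3 = 0 remainder 1
Reading remainders bottom-up:
= 102222122


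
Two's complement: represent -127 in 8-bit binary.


Original: 01111111
Step 1 - Invert all bits: 10000000
Step 2 - Add 1: 10000000 + 1
= 10000001 (represents -127)


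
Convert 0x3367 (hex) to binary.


Each hex digit → 4 binary bits:
  3 = 0011
  3 = 0011
  6 = 0110
  7 = 0111
Concatenate: 0011 0011 0110 0111
= 0011001101100111


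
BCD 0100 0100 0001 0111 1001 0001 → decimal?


Each 4-bit group → digit:
  0100 → 4
  0100 → 4
  0001 → 1
  0111 → 7
  1001 → 9
  0001 → 1
= 441791


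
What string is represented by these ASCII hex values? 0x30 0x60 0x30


Codes (hex): 0x30 0x60 0x30
Per-code ASCII lookup:
  0x30 = 48  (range 48-57: digits, 48 - 48 = 0) → '0'
  0x60 = 96  (special character) → '`'
  0x30 = 48  (range 48-57: digits, 48 - 48 = 0) → '0'
= '0`0'


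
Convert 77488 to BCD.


Each digit → 4-bit binary:
  7 → 0111
  7 → 0111
  4 → 0100
  8 → 1000
  8 → 1000
= 0111 0111 0100 1000 1000


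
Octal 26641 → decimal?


Positional values:
Position 0: 1 × 8^0 = 1
Position 1: 4 × 8^1 = 32
Position 2: 6 × 8^2 = 384
Position 3: 6 × 8^3 = 3072
Position 4: 2 × 8^4 = 8192
Sum = 1 + 32 + 384 + 3072 + 8192
= 11681


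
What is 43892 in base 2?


Divide by 2 repeatedly:
43892 ÷ 2 = 21946 remainder 0
21946 ÷ 2 = 10973 remainder 0
10973 ÷ 2 = 5486 remainder 1
5486 ÷ 2 = 2743 remainder 0
2743 ÷ 2 = 1371 remainder 1
1371 ÷ 2 = 685 remainder 1
685 ÷ 2 = 342 remainder 1
342 ÷ 2 = 171 remainder 0
171 ÷ 2 = 85 remainder 1
85 ÷ 2 = 42 remainder 1
42 ÷ 2 = 21 remainder 0
21 ÷ 2 = 10 remainder 1
10 ÷ 2 = 5 remainder 0
5 ÷ 2 = 2 remainder 1
2 ÷ 2 = 1 remainder 0
1 ÷ 2 = 0 remainder 1
Reading remainders bottom-up:
= 1010101101110100


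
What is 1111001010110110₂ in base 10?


Positional values:
Bit 1: 1 × 2^1 = 2
Bit 2: 1 × 2^2 = 4
Bit 4: 1 × 2^4 = 16
Bit 5: 1 × 2^5 = 32
Bit 7: 1 × 2^7 = 128
Bit 9: 1 × 2^9 = 512
Bit 12: 1 × 2^12 = 4096
Bit 13: 1 × 2^13 = 8192
Bit 14: 1 × 2^14 = 16384
Bit 15: 1 × 2^15 = 32768
Sum = 2 + 4 + 16 + 32 + 128 + 512 + 4096 + 8192 + 16384 + 32768
= 62134


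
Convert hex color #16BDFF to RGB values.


Hex: #16BDFF
R = 16₁₆ = 22
G = BD₁₆ = 189
B = FF₁₆ = 255
= RGB(22, 189, 255)


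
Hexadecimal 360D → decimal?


Positional values:
Position 0: D × 16^0 = 13 × 1 = 13
Position 1: 0 × 16^1 = 0 × 16 = 0
Position 2: 6 × 16^2 = 6 × 256 = 1536
Position 3: 3 × 16^3 = 3 × 4096 = 12288
Sum = 13 + 0 + 1536 + 12288
= 13837


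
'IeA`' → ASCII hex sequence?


String: 'IeA`'  (4 characters)
Per-character ASCII lookup:
  'I': uppercase starts at 65: 'I' = 65 + 8 = 73 → 0x49
  'e': lowercase starts at 97: 'e' = 97 + 4 = 101 → 0x65
  'A': uppercase starts at 65: 'A' = 65 + 0 = 65 → 0x41
  '`': special character: '`' = 96 → 0x60
= 0x49 0x65 0x41 0x60


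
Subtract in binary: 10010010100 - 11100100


Align and subtract column by column (LSB to MSB, borrowing when needed):
  10010010100
- 00011100100
  -----------
  col 0: (0 - 0 borrow-in) - 0 → 0 - 0 = 0, borrow out 0
  col 1: (0 - 0 borrow-in) - 0 → 0 - 0 = 0, borrow out 0
  col 2: (1 - 0 borrow-in) - 1 → 1 - 1 = 0, borrow out 0
  col 3: (0 - 0 borrow-in) - 0 → 0 - 0 = 0, borrow out 0
  col 4: (1 - 0 borrow-in) - 0 → 1 - 0 = 1, borrow out 0
  col 5: (0 - 0 borrow-in) - 1 → borrow from next column: (0+2) - 1 = 1, borrow out 1
  col 6: (0 - 1 borrow-in) - 1 → borrow from next column: (-1+2) - 1 = 0, borrow out 1
  col 7: (1 - 1 borrow-in) - 1 → borrow from next column: (0+2) - 1 = 1, borrow out 1
  col 8: (0 - 1 borrow-in) - 0 → borrow from next column: (-1+2) - 0 = 1, borrow out 1
  col 9: (0 - 1 borrow-in) - 0 → borrow from next column: (-1+2) - 0 = 1, borrow out 1
  col 10: (1 - 1 borrow-in) - 0 → 0 - 0 = 0, borrow out 0
Reading bits MSB→LSB: 01110110000
Strip leading zeros: 1110110000
= 1110110000


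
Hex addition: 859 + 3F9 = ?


Align and add column by column (LSB to MSB, each column mod 16 with carry):
  0859
+ 03F9
  ----
  col 0: 9(9) + 9(9) + 0 (carry in) = 18 → 2(2), carry out 1
  col 1: 5(5) + F(15) + 1 (carry in) = 21 → 5(5), carry out 1
  col 2: 8(8) + 3(3) + 1 (carry in) = 12 → C(12), carry out 0
  col 3: 0(0) + 0(0) + 0 (carry in) = 0 → 0(0), carry out 0
Reading digits MSB→LSB: 0C52
Strip leading zeros: C52
= 0xC52


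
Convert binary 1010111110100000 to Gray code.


Binary: 1010111110100000
Gray code: G = B XOR (B >> 1)
B >> 1 = 0101011111010000
1010111110100000 XOR 0101011111010000:
  1 XOR 0 = 1
  0 XOR 1 = 1
  1 XOR 0 = 1
  0 XOR 1 = 1
  1 XOR 0 = 1
  1 XOR 1 = 0
  1 XOR 1 = 0
  1 XOR 1 = 0
  1 XOR 1 = 0
  0 XOR 1 = 1
  1 XOR 0 = 1
  0 XOR 1 = 1
  0 XOR 0 = 0
  0 XOR 0 = 0
  0 XOR 0 = 0
  0 XOR 0 = 0
= 1111100001110000


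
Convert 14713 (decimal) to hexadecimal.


Divide by 16 repeatedly:
14713 ÷ 16 = 919 remainder 9 (9)
919 ÷ 16 = 57 remainder 7 (7)
57 ÷ 16 = 3 remainder 9 (9)
3 ÷ 16 = 0 remainder 3 (3)
Reading remainders bottom-up:
= 0x3979


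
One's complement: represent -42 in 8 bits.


Original: 00101010
Invert all bits:
  bit 0: 0 → 1
  bit 1: 0 → 1
  bit 2: 1 → 0
  bit 3: 0 → 1
  bit 4: 1 → 0
  bit 5: 0 → 1
  bit 6: 1 → 0
  bit 7: 0 → 1
= 11010101


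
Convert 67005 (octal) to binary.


Each octal digit → 3 binary bits:
  6 = 110
  7 = 111
  0 = 000
  0 = 000
  5 = 101
Concatenate: 110 111 000 000 101
= 110111000000101


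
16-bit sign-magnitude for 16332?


Sign bit: 0 (positive)
Magnitude: 16332 = 011111111001100
= 0011111111001100


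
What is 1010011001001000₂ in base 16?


Group into 4-bit nibbles: 1010011001001000
  1010 = A
  0110 = 6
  0100 = 4
  1000 = 8
= 0xA648


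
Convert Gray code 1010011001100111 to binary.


Gray code: 1010011001100111
MSB stays the same: 1
Each subsequent bit = prev_binary XOR current_gray:
  B[1] = 1 XOR 0 = 1
  B[2] = 1 XOR 1 = 0
  B[3] = 0 XOR 0 = 0
  B[4] = 0 XOR 0 = 0
  B[5] = 0 XOR 1 = 1
  B[6] = 1 XOR 1 = 0
  B[7] = 0 XOR 0 = 0
  B[8] = 0 XOR 0 = 0
  B[9] = 0 XOR 1 = 1
  B[10] = 1 XOR 1 = 0
  B[11] = 0 XOR 0 = 0
  B[12] = 0 XOR 0 = 0
  B[13] = 0 XOR 1 = 1
  B[14] = 1 XOR 1 = 0
  B[15] = 0 XOR 1 = 1
= 1100010001000101 (50245 decimal)


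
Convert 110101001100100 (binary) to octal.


Group into 3-bit groups: 110101001100100
  110 = 6
  101 = 5
  001 = 1
  100 = 4
  100 = 4
= 0o65144


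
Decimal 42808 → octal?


Divide by 8 repeatedly:
42808 ÷ 8 = 5351 remainder 0
5351 ÷ 8 = 668 remainder 7
668 ÷ 8 = 83 remainder 4
83 ÷ 8 = 10 remainder 3
10 ÷ 8 = 1 remainder 2
1 ÷ 8 = 0 remainder 1
Reading remainders bottom-up:
= 0o123470


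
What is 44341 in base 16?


Divide by 16 repeatedly:
44341 ÷ 16 = 2771 remainder 5 (5)
2771 ÷ 16 = 173 remainder 3 (3)
173 ÷ 16 = 10 remainder 13 (D)
10 ÷ 16 = 0 remainder 10 (A)
Reading remainders bottom-up:
= 0xAD35


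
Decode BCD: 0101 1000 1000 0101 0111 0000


Each 4-bit group → digit:
  0101 → 5
  1000 → 8
  1000 → 8
  0101 → 5
  0111 → 7
  0000 → 0
= 588570


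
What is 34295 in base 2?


Divide by 2 repeatedly:
34295 ÷ 2 = 17147 remainder 1
17147 ÷ 2 = 8573 remainder 1
8573 ÷ 2 = 4286 remainder 1
4286 ÷ 2 = 2143 remainder 0
2143 ÷ 2 = 1071 remainder 1
1071 ÷ 2 = 535 remainder 1
535 ÷ 2 = 267 remainder 1
267 ÷ 2 = 133 remainder 1
133 ÷ 2 = 66 remainder 1
66 ÷ 2 = 33 remainder 0
33 ÷ 2 = 16 remainder 1
16 ÷ 2 = 8 remainder 0
8 ÷ 2 = 4 remainder 0
4 ÷ 2 = 2 remainder 0
2 ÷ 2 = 1 remainder 0
1 ÷ 2 = 0 remainder 1
Reading remainders bottom-up:
= 1000010111110111


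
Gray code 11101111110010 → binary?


Gray code: 11101111110010
MSB stays the same: 1
Each subsequent bit = prev_binary XOR current_gray:
  B[1] = 1 XOR 1 = 0
  B[2] = 0 XOR 1 = 1
  B[3] = 1 XOR 0 = 1
  B[4] = 1 XOR 1 = 0
  B[5] = 0 XOR 1 = 1
  B[6] = 1 XOR 1 = 0
  B[7] = 0 XOR 1 = 1
  B[8] = 1 XOR 1 = 0
  B[9] = 0 XOR 1 = 1
  B[10] = 1 XOR 0 = 1
  B[11] = 1 XOR 0 = 1
  B[12] = 1 XOR 1 = 0
  B[13] = 0 XOR 0 = 0
= 10110101011100 (11612 decimal)


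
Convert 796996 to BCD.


Each digit → 4-bit binary:
  7 → 0111
  9 → 1001
  6 → 0110
  9 → 1001
  9 → 1001
  6 → 0110
= 0111 1001 0110 1001 1001 0110


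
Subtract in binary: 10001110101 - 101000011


Align and subtract column by column (LSB to MSB, borrowing when needed):
  10001110101
- 00101000011
  -----------
  col 0: (1 - 0 borrow-in) - 1 → 1 - 1 = 0, borrow out 0
  col 1: (0 - 0 borrow-in) - 1 → borrow from next column: (0+2) - 1 = 1, borrow out 1
  col 2: (1 - 1 borrow-in) - 0 → 0 - 0 = 0, borrow out 0
  col 3: (0 - 0 borrow-in) - 0 → 0 - 0 = 0, borrow out 0
  col 4: (1 - 0 borrow-in) - 0 → 1 - 0 = 1, borrow out 0
  col 5: (1 - 0 borrow-in) - 0 → 1 - 0 = 1, borrow out 0
  col 6: (1 - 0 borrow-in) - 1 → 1 - 1 = 0, borrow out 0
  col 7: (0 - 0 borrow-in) - 0 → 0 - 0 = 0, borrow out 0
  col 8: (0 - 0 borrow-in) - 1 → borrow from next column: (0+2) - 1 = 1, borrow out 1
  col 9: (0 - 1 borrow-in) - 0 → borrow from next column: (-1+2) - 0 = 1, borrow out 1
  col 10: (1 - 1 borrow-in) - 0 → 0 - 0 = 0, borrow out 0
Reading bits MSB→LSB: 01100110010
Strip leading zeros: 1100110010
= 1100110010


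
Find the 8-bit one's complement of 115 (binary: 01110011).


Original: 01110011
Invert all bits:
  bit 0: 0 → 1
  bit 1: 1 → 0
  bit 2: 1 → 0
  bit 3: 1 → 0
  bit 4: 0 → 1
  bit 5: 0 → 1
  bit 6: 1 → 0
  bit 7: 1 → 0
= 10001100


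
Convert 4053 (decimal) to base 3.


Divide by 3 repeatedly:
4053 ÷ 3 = 1351 remainder 0
1351 ÷ 3 = 450 remainder 1
450 ÷ 3 = 150 remainder 0
150 ÷ 3 = 50 remainder 0
50 ÷ 3 = 16 remainder 2
16 ÷ 3 = 5 remainder 1
5 ÷ 3 = 1 remainder 2
1 ÷ 3 = 0 remainder 1
Reading remainders bottom-up:
= 12120010


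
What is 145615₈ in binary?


Each octal digit → 3 binary bits:
  1 = 001
  4 = 100
  5 = 101
  6 = 110
  1 = 001
  5 = 101
Concatenate: 001 100 101 110 001 101
= 001100101110001101


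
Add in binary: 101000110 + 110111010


Align and add column by column (LSB to MSB, carry propagating):
  0101000110
+ 0110111010
  ----------
  col 0: 0 + 0 + 0 (carry in) = 0 → bit 0, carry out 0
  col 1: 1 + 1 + 0 (carry in) = 2 → bit 0, carry out 1
  col 2: 1 + 0 + 1 (carry in) = 2 → bit 0, carry out 1
  col 3: 0 + 1 + 1 (carry in) = 2 → bit 0, carry out 1
  col 4: 0 + 1 + 1 (carry in) = 2 → bit 0, carry out 1
  col 5: 0 + 1 + 1 (carry in) = 2 → bit 0, carry out 1
  col 6: 1 + 0 + 1 (carry in) = 2 → bit 0, carry out 1
  col 7: 0 + 1 + 1 (carry in) = 2 → bit 0, carry out 1
  col 8: 1 + 1 + 1 (carry in) = 3 → bit 1, carry out 1
  col 9: 0 + 0 + 1 (carry in) = 1 → bit 1, carry out 0
Reading bits MSB→LSB: 1100000000
Strip leading zeros: 1100000000
= 1100000000


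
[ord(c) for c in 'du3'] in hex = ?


String: 'du3'  (3 characters)
Per-character ASCII lookup:
  'd': lowercase starts at 97: 'd' = 97 + 3 = 100 → 0x64
  'u': lowercase starts at 97: 'u' = 97 + 20 = 117 → 0x75
  '3': digits start at 48: '3' = 48 + 3 = 51 → 0x33
= 0x64 0x75 0x33


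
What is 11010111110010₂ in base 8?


Group into 3-bit groups: 011010111110010
  011 = 3
  010 = 2
  111 = 7
  110 = 6
  010 = 2
= 0o32762


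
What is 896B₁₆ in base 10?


Positional values:
Position 0: B × 16^0 = 11 × 1 = 11
Position 1: 6 × 16^1 = 6 × 16 = 96
Position 2: 9 × 16^2 = 9 × 256 = 2304
Position 3: 8 × 16^3 = 8 × 4096 = 32768
Sum = 11 + 96 + 2304 + 32768
= 35179


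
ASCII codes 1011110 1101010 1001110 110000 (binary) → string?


Codes (binary): 1011110 1101010 1001110 110000
Per-code ASCII lookup:
  1011110 = 94  (special character) → '^'
  1101010 = 106  (range 97-122: lowercase, 106 - 97 = 9) → 'j'
  1001110 = 78  (range 65-90: uppercase, 78 - 65 = 13) → 'N'
  110000 = 48  (range 48-57: digits, 48 - 48 = 0) → '0'
= '^jN0'


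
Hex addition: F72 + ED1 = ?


Align and add column by column (LSB to MSB, each column mod 16 with carry):
  0F72
+ 0ED1
  ----
  col 0: 2(2) + 1(1) + 0 (carry in) = 3 → 3(3), carry out 0
  col 1: 7(7) + D(13) + 0 (carry in) = 20 → 4(4), carry out 1
  col 2: F(15) + E(14) + 1 (carry in) = 30 → E(14), carry out 1
  col 3: 0(0) + 0(0) + 1 (carry in) = 1 → 1(1), carry out 0
Reading digits MSB→LSB: 1E43
Strip leading zeros: 1E43
= 0x1E43


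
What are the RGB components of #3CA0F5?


Hex: #3CA0F5
R = 3C₁₆ = 60
G = A0₁₆ = 160
B = F5₁₆ = 245
= RGB(60, 160, 245)


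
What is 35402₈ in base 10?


Positional values:
Position 0: 2 × 8^0 = 2
Position 1: 0 × 8^1 = 0
Position 2: 4 × 8^2 = 256
Position 3: 5 × 8^3 = 2560
Position 4: 3 × 8^4 = 12288
Sum = 2 + 0 + 256 + 2560 + 12288
= 15106


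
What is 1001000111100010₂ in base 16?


Group into 4-bit nibbles: 1001000111100010
  1001 = 9
  0001 = 1
  1110 = E
  0010 = 2
= 0x91E2


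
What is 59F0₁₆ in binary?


Each hex digit → 4 binary bits:
  5 = 0101
  9 = 1001
  F = 1111
  0 = 0000
Concatenate: 0101 1001 1111 0000
= 0101100111110000


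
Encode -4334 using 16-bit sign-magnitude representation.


Sign bit: 1 (negative)
Magnitude: 4334 = 001000011101110
= 1001000011101110


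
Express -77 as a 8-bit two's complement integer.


Original: 01001101
Step 1 - Invert all bits: 10110010
Step 2 - Add 1: 10110010 + 1
= 10110011 (represents -77)


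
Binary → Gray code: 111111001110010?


Binary: 111111001110010
Gray code: G = B XOR (B >> 1)
B >> 1 = 011111100111001
111111001110010 XOR 011111100111001:
  1 XOR 0 = 1
  1 XOR 1 = 0
  1 XOR 1 = 0
  1 XOR 1 = 0
  1 XOR 1 = 0
  1 XOR 1 = 0
  0 XOR 1 = 1
  0 XOR 0 = 0
  1 XOR 0 = 1
  1 XOR 1 = 0
  1 XOR 1 = 0
  0 XOR 1 = 1
  0 XOR 0 = 0
  1 XOR 0 = 1
  0 XOR 1 = 1
= 100000101001011


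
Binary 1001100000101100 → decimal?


Positional values:
Bit 2: 1 × 2^2 = 4
Bit 3: 1 × 2^3 = 8
Bit 5: 1 × 2^5 = 32
Bit 11: 1 × 2^11 = 2048
Bit 12: 1 × 2^12 = 4096
Bit 15: 1 × 2^15 = 32768
Sum = 4 + 8 + 32 + 2048 + 4096 + 32768
= 38956


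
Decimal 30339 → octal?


Divide by 8 repeatedly:
30339 ÷ 8 = 3792 remainder 3
3792 ÷ 8 = 474 remainder 0
474 ÷ 8 = 59 remainder 2
59 ÷ 8 = 7 remainder 3
7 ÷ 8 = 0 remainder 7
Reading remainders bottom-up:
= 0o73203


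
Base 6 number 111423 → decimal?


Positional values (base 6):
  3 × 6^0 = 3 × 1 = 3
  2 × 6^1 = 2 × 6 = 12
  4 × 6^2 = 4 × 36 = 144
  1 × 6^3 = 1 × 216 = 216
  1 × 6^4 = 1 × 1296 = 1296
  1 × 6^5 = 1 × 7776 = 7776
Sum = 3 + 12 + 144 + 216 + 1296 + 7776
= 9447


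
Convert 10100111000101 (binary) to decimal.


Positional values:
Bit 0: 1 × 2^0 = 1
Bit 2: 1 × 2^2 = 4
Bit 6: 1 × 2^6 = 64
Bit 7: 1 × 2^7 = 128
Bit 8: 1 × 2^8 = 256
Bit 11: 1 × 2^11 = 2048
Bit 13: 1 × 2^13 = 8192
Sum = 1 + 4 + 64 + 128 + 256 + 2048 + 8192
= 10693


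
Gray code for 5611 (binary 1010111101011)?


Binary: 1010111101011
Gray code: G = B XOR (B >> 1)
B >> 1 = 0101011110101
1010111101011 XOR 0101011110101:
  1 XOR 0 = 1
  0 XOR 1 = 1
  1 XOR 0 = 1
  0 XOR 1 = 1
  1 XOR 0 = 1
  1 XOR 1 = 0
  1 XOR 1 = 0
  1 XOR 1 = 0
  0 XOR 1 = 1
  1 XOR 0 = 1
  0 XOR 1 = 1
  1 XOR 0 = 1
  1 XOR 1 = 0
= 1111100011110


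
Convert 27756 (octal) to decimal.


Positional values:
Position 0: 6 × 8^0 = 6
Position 1: 5 × 8^1 = 40
Position 2: 7 × 8^2 = 448
Position 3: 7 × 8^3 = 3584
Position 4: 2 × 8^4 = 8192
Sum = 6 + 40 + 448 + 3584 + 8192
= 12270


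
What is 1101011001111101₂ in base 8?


Group into 3-bit groups: 001101011001111101
  001 = 1
  101 = 5
  011 = 3
  001 = 1
  111 = 7
  101 = 5
= 0o153175


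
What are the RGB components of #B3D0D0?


Hex: #B3D0D0
R = B3₁₆ = 179
G = D0₁₆ = 208
B = D0₁₆ = 208
= RGB(179, 208, 208)


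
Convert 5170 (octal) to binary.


Each octal digit → 3 binary bits:
  5 = 101
  1 = 001
  7 = 111
  0 = 000
Concatenate: 101 001 111 000
= 101001111000


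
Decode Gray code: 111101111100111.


Gray code: 111101111100111
MSB stays the same: 1
Each subsequent bit = prev_binary XOR current_gray:
  B[1] = 1 XOR 1 = 0
  B[2] = 0 XOR 1 = 1
  B[3] = 1 XOR 1 = 0
  B[4] = 0 XOR 0 = 0
  B[5] = 0 XOR 1 = 1
  B[6] = 1 XOR 1 = 0
  B[7] = 0 XOR 1 = 1
  B[8] = 1 XOR 1 = 0
  B[9] = 0 XOR 1 = 1
  B[10] = 1 XOR 0 = 1
  B[11] = 1 XOR 0 = 1
  B[12] = 1 XOR 1 = 0
  B[13] = 0 XOR 1 = 1
  B[14] = 1 XOR 1 = 0
= 101001010111010 (21178 decimal)


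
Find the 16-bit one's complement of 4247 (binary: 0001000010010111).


Original: 0001000010010111
Invert all bits:
  bit 0: 0 → 1
  bit 1: 0 → 1
  bit 2: 0 → 1
  bit 3: 1 → 0
  bit 4: 0 → 1
  bit 5: 0 → 1
  bit 6: 0 → 1
  bit 7: 0 → 1
  bit 8: 1 → 0
  bit 9: 0 → 1
  bit 10: 0 → 1
  bit 11: 1 → 0
  bit 12: 0 → 1
  bit 13: 1 → 0
  bit 14: 1 → 0
  bit 15: 1 → 0
= 1110111101101000


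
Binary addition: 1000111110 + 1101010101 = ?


Align and add column by column (LSB to MSB, carry propagating):
  01000111110
+ 01101010101
  -----------
  col 0: 0 + 1 + 0 (carry in) = 1 → bit 1, carry out 0
  col 1: 1 + 0 + 0 (carry in) = 1 → bit 1, carry out 0
  col 2: 1 + 1 + 0 (carry in) = 2 → bit 0, carry out 1
  col 3: 1 + 0 + 1 (carry in) = 2 → bit 0, carry out 1
  col 4: 1 + 1 + 1 (carry in) = 3 → bit 1, carry out 1
  col 5: 1 + 0 + 1 (carry in) = 2 → bit 0, carry out 1
  col 6: 0 + 1 + 1 (carry in) = 2 → bit 0, carry out 1
  col 7: 0 + 0 + 1 (carry in) = 1 → bit 1, carry out 0
  col 8: 0 + 1 + 0 (carry in) = 1 → bit 1, carry out 0
  col 9: 1 + 1 + 0 (carry in) = 2 → bit 0, carry out 1
  col 10: 0 + 0 + 1 (carry in) = 1 → bit 1, carry out 0
Reading bits MSB→LSB: 10110010011
Strip leading zeros: 10110010011
= 10110010011


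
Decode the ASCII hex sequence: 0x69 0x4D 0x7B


Codes (hex): 0x69 0x4D 0x7B
Per-code ASCII lookup:
  0x69 = 105  (range 97-122: lowercase, 105 - 97 = 8) → 'i'
  0x4D = 77  (range 65-90: uppercase, 77 - 65 = 12) → 'M'
  0x7B = 123  (special character) → '{'
= 'iM{'


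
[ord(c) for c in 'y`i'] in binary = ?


String: 'y`i'  (3 characters)
Per-character ASCII lookup:
  'y': lowercase starts at 97: 'y' = 97 + 24 = 121 → 1111001
  '`': special character: '`' = 96 → 1100000
  'i': lowercase starts at 97: 'i' = 97 + 8 = 105 → 1101001
= 1111001 1100000 1101001


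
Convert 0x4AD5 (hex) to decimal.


Positional values:
Position 0: 5 × 16^0 = 5 × 1 = 5
Position 1: D × 16^1 = 13 × 16 = 208
Position 2: A × 16^2 = 10 × 256 = 2560
Position 3: 4 × 16^3 = 4 × 4096 = 16384
Sum = 5 + 208 + 2560 + 16384
= 19157


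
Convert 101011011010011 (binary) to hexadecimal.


Group into 4-bit nibbles: 0101011011010011
  0101 = 5
  0110 = 6
  1101 = D
  0011 = 3
= 0x56D3


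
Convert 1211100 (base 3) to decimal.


Positional values (base 3):
  0 × 3^0 = 0 × 1 = 0
  0 × 3^1 = 0 × 3 = 0
  1 × 3^2 = 1 × 9 = 9
  1 × 3^3 = 1 × 27 = 27
  1 × 3^4 = 1 × 81 = 81
  2 × 3^5 = 2 × 243 = 486
  1 × 3^6 = 1 × 729 = 729
Sum = 0 + 0 + 9 + 27 + 81 + 486 + 729
= 1332


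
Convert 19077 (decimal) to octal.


Divide by 8 repeatedly:
19077 ÷ 8 = 2384 remainder 5
2384 ÷ 8 = 298 remainder 0
298 ÷ 8 = 37 remainder 2
37 ÷ 8 = 4 remainder 5
4 ÷ 8 = 0 remainder 4
Reading remainders bottom-up:
= 0o45205


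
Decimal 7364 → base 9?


Divide by 9 repeatedly:
7364 ÷ 9 = 818 remainder 2
818 ÷ 9 = 90 remainder 8
90 ÷ 9 = 10 remainder 0
10 ÷ 9 = 1 remainder 1
1 ÷ 9 = 0 remainder 1
Reading remainders bottom-up:
= 11082


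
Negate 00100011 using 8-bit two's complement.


Original: 00100011
Step 1 - Invert all bits: 11011100
Step 2 - Add 1: 11011100 + 1
= 11011101 (represents -35)


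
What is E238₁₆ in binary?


Each hex digit → 4 binary bits:
  E = 1110
  2 = 0010
  3 = 0011
  8 = 1000
Concatenate: 1110 0010 0011 1000
= 1110001000111000


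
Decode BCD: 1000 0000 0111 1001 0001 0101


Each 4-bit group → digit:
  1000 → 8
  0000 → 0
  0111 → 7
  1001 → 9
  0001 → 1
  0101 → 5
= 807915


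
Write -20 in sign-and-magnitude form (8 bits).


Sign bit: 1 (negative)
Magnitude: 20 = 0010100
= 10010100


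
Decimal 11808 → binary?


Divide by 2 repeatedly:
11808 ÷ 2 = 5904 remainder 0
5904 ÷ 2 = 2952 remainder 0
2952 ÷ 2 = 1476 remainder 0
1476 ÷ 2 = 738 remainder 0
738 ÷ 2 = 369 remainder 0
369 ÷ 2 = 184 remainder 1
184 ÷ 2 = 92 remainder 0
92 ÷ 2 = 46 remainder 0
46 ÷ 2 = 23 remainder 0
23 ÷ 2 = 11 remainder 1
11 ÷ 2 = 5 remainder 1
5 ÷ 2 = 2 remainder 1
2 ÷ 2 = 1 remainder 0
1 ÷ 2 = 0 remainder 1
Reading remainders bottom-up:
= 10111000100000


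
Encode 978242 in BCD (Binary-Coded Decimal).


Each digit → 4-bit binary:
  9 → 1001
  7 → 0111
  8 → 1000
  2 → 0010
  4 → 0100
  2 → 0010
= 1001 0111 1000 0010 0100 0010


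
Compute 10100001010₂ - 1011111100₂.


Align and subtract column by column (LSB to MSB, borrowing when needed):
  10100001010
- 01011111100
  -----------
  col 0: (0 - 0 borrow-in) - 0 → 0 - 0 = 0, borrow out 0
  col 1: (1 - 0 borrow-in) - 0 → 1 - 0 = 1, borrow out 0
  col 2: (0 - 0 borrow-in) - 1 → borrow from next column: (0+2) - 1 = 1, borrow out 1
  col 3: (1 - 1 borrow-in) - 1 → borrow from next column: (0+2) - 1 = 1, borrow out 1
  col 4: (0 - 1 borrow-in) - 1 → borrow from next column: (-1+2) - 1 = 0, borrow out 1
  col 5: (0 - 1 borrow-in) - 1 → borrow from next column: (-1+2) - 1 = 0, borrow out 1
  col 6: (0 - 1 borrow-in) - 1 → borrow from next column: (-1+2) - 1 = 0, borrow out 1
  col 7: (0 - 1 borrow-in) - 1 → borrow from next column: (-1+2) - 1 = 0, borrow out 1
  col 8: (1 - 1 borrow-in) - 0 → 0 - 0 = 0, borrow out 0
  col 9: (0 - 0 borrow-in) - 1 → borrow from next column: (0+2) - 1 = 1, borrow out 1
  col 10: (1 - 1 borrow-in) - 0 → 0 - 0 = 0, borrow out 0
Reading bits MSB→LSB: 01000001110
Strip leading zeros: 1000001110
= 1000001110


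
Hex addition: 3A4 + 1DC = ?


Align and add column by column (LSB to MSB, each column mod 16 with carry):
  03A4
+ 01DC
  ----
  col 0: 4(4) + C(12) + 0 (carry in) = 16 → 0(0), carry out 1
  col 1: A(10) + D(13) + 1 (carry in) = 24 → 8(8), carry out 1
  col 2: 3(3) + 1(1) + 1 (carry in) = 5 → 5(5), carry out 0
  col 3: 0(0) + 0(0) + 0 (carry in) = 0 → 0(0), carry out 0
Reading digits MSB→LSB: 0580
Strip leading zeros: 580
= 0x580


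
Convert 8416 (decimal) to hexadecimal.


Divide by 16 repeatedly:
8416 ÷ 16 = 526 remainder 0 (0)
526 ÷ 16 = 32 remainder 14 (E)
32 ÷ 16 = 2 remainder 0 (0)
2 ÷ 16 = 0 remainder 2 (2)
Reading remainders bottom-up:
= 0x20E0


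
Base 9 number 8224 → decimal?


Positional values (base 9):
  4 × 9^0 = 4 × 1 = 4
  2 × 9^1 = 2 × 9 = 18
  2 × 9^2 = 2 × 81 = 162
  8 × 9^3 = 8 × 729 = 5832
Sum = 4 + 18 + 162 + 5832
= 6016


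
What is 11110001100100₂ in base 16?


Group into 4-bit nibbles: 0011110001100100
  0011 = 3
  1100 = C
  0110 = 6
  0100 = 4
= 0x3C64


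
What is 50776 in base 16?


Divide by 16 repeatedly:
50776 ÷ 16 = 3173 remainder 8 (8)
3173 ÷ 16 = 198 remainder 5 (5)
198 ÷ 16 = 12 remainder 6 (6)
12 ÷ 16 = 0 remainder 12 (C)
Reading remainders bottom-up:
= 0xC658


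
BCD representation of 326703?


Each digit → 4-bit binary:
  3 → 0011
  2 → 0010
  6 → 0110
  7 → 0111
  0 → 0000
  3 → 0011
= 0011 0010 0110 0111 0000 0011


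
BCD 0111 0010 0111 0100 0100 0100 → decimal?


Each 4-bit group → digit:
  0111 → 7
  0010 → 2
  0111 → 7
  0100 → 4
  0100 → 4
  0100 → 4
= 727444


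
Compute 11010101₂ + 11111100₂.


Align and add column by column (LSB to MSB, carry propagating):
  011010101
+ 011111100
  ---------
  col 0: 1 + 0 + 0 (carry in) = 1 → bit 1, carry out 0
  col 1: 0 + 0 + 0 (carry in) = 0 → bit 0, carry out 0
  col 2: 1 + 1 + 0 (carry in) = 2 → bit 0, carry out 1
  col 3: 0 + 1 + 1 (carry in) = 2 → bit 0, carry out 1
  col 4: 1 + 1 + 1 (carry in) = 3 → bit 1, carry out 1
  col 5: 0 + 1 + 1 (carry in) = 2 → bit 0, carry out 1
  col 6: 1 + 1 + 1 (carry in) = 3 → bit 1, carry out 1
  col 7: 1 + 1 + 1 (carry in) = 3 → bit 1, carry out 1
  col 8: 0 + 0 + 1 (carry in) = 1 → bit 1, carry out 0
Reading bits MSB→LSB: 111010001
Strip leading zeros: 111010001
= 111010001


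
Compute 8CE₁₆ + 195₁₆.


Align and add column by column (LSB to MSB, each column mod 16 with carry):
  08CE
+ 0195
  ----
  col 0: E(14) + 5(5) + 0 (carry in) = 19 → 3(3), carry out 1
  col 1: C(12) + 9(9) + 1 (carry in) = 22 → 6(6), carry out 1
  col 2: 8(8) + 1(1) + 1 (carry in) = 10 → A(10), carry out 0
  col 3: 0(0) + 0(0) + 0 (carry in) = 0 → 0(0), carry out 0
Reading digits MSB→LSB: 0A63
Strip leading zeros: A63
= 0xA63


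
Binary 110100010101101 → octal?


Group into 3-bit groups: 110100010101101
  110 = 6
  100 = 4
  010 = 2
  101 = 5
  101 = 5
= 0o64255


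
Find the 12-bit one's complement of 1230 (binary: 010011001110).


Original: 010011001110
Invert all bits:
  bit 0: 0 → 1
  bit 1: 1 → 0
  bit 2: 0 → 1
  bit 3: 0 → 1
  bit 4: 1 → 0
  bit 5: 1 → 0
  bit 6: 0 → 1
  bit 7: 0 → 1
  bit 8: 1 → 0
  bit 9: 1 → 0
  bit 10: 1 → 0
  bit 11: 0 → 1
= 101100110001


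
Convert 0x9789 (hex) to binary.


Each hex digit → 4 binary bits:
  9 = 1001
  7 = 0111
  8 = 1000
  9 = 1001
Concatenate: 1001 0111 1000 1001
= 1001011110001001


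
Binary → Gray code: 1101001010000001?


Binary: 1101001010000001
Gray code: G = B XOR (B >> 1)
B >> 1 = 0110100101000000
1101001010000001 XOR 0110100101000000:
  1 XOR 0 = 1
  1 XOR 1 = 0
  0 XOR 1 = 1
  1 XOR 0 = 1
  0 XOR 1 = 1
  0 XOR 0 = 0
  1 XOR 0 = 1
  0 XOR 1 = 1
  1 XOR 0 = 1
  0 XOR 1 = 1
  0 XOR 0 = 0
  0 XOR 0 = 0
  0 XOR 0 = 0
  0 XOR 0 = 0
  0 XOR 0 = 0
  1 XOR 0 = 1
= 1011101111000001


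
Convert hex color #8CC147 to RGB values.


Hex: #8CC147
R = 8C₁₆ = 140
G = C1₁₆ = 193
B = 47₁₆ = 71
= RGB(140, 193, 71)


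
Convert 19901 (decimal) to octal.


Divide by 8 repeatedly:
19901 ÷ 8 = 2487 remainder 5
2487 ÷ 8 = 310 remainder 7
310 ÷ 8 = 38 remainder 6
38 ÷ 8 = 4 remainder 6
4 ÷ 8 = 0 remainder 4
Reading remainders bottom-up:
= 0o46675


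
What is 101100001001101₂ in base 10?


Positional values:
Bit 0: 1 × 2^0 = 1
Bit 2: 1 × 2^2 = 4
Bit 3: 1 × 2^3 = 8
Bit 6: 1 × 2^6 = 64
Bit 11: 1 × 2^11 = 2048
Bit 12: 1 × 2^12 = 4096
Bit 14: 1 × 2^14 = 16384
Sum = 1 + 4 + 8 + 64 + 2048 + 4096 + 16384
= 22605


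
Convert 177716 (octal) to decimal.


Positional values:
Position 0: 6 × 8^0 = 6
Position 1: 1 × 8^1 = 8
Position 2: 7 × 8^2 = 448
Position 3: 7 × 8^3 = 3584
Position 4: 7 × 8^4 = 28672
Position 5: 1 × 8^5 = 32768
Sum = 6 + 8 + 448 + 3584 + 28672 + 32768
= 65486


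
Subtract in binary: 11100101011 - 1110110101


Align and subtract column by column (LSB to MSB, borrowing when needed):
  11100101011
- 01110110101
  -----------
  col 0: (1 - 0 borrow-in) - 1 → 1 - 1 = 0, borrow out 0
  col 1: (1 - 0 borrow-in) - 0 → 1 - 0 = 1, borrow out 0
  col 2: (0 - 0 borrow-in) - 1 → borrow from next column: (0+2) - 1 = 1, borrow out 1
  col 3: (1 - 1 borrow-in) - 0 → 0 - 0 = 0, borrow out 0
  col 4: (0 - 0 borrow-in) - 1 → borrow from next column: (0+2) - 1 = 1, borrow out 1
  col 5: (1 - 1 borrow-in) - 1 → borrow from next column: (0+2) - 1 = 1, borrow out 1
  col 6: (0 - 1 borrow-in) - 0 → borrow from next column: (-1+2) - 0 = 1, borrow out 1
  col 7: (0 - 1 borrow-in) - 1 → borrow from next column: (-1+2) - 1 = 0, borrow out 1
  col 8: (1 - 1 borrow-in) - 1 → borrow from next column: (0+2) - 1 = 1, borrow out 1
  col 9: (1 - 1 borrow-in) - 1 → borrow from next column: (0+2) - 1 = 1, borrow out 1
  col 10: (1 - 1 borrow-in) - 0 → 0 - 0 = 0, borrow out 0
Reading bits MSB→LSB: 01101110110
Strip leading zeros: 1101110110
= 1101110110


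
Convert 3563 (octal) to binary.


Each octal digit → 3 binary bits:
  3 = 011
  5 = 101
  6 = 110
  3 = 011
Concatenate: 011 101 110 011
= 011101110011


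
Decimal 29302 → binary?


Divide by 2 repeatedly:
29302 ÷ 2 = 14651 remainder 0
14651 ÷ 2 = 7325 remainder 1
7325 ÷ 2 = 3662 remainder 1
3662 ÷ 2 = 1831 remainder 0
1831 ÷ 2 = 915 remainder 1
915 ÷ 2 = 457 remainder 1
457 ÷ 2 = 228 remainder 1
228 ÷ 2 = 114 remainder 0
114 ÷ 2 = 57 remainder 0
57 ÷ 2 = 28 remainder 1
28 ÷ 2 = 14 remainder 0
14 ÷ 2 = 7 remainder 0
7 ÷ 2 = 3 remainder 1
3 ÷ 2 = 1 remainder 1
1 ÷ 2 = 0 remainder 1
Reading remainders bottom-up:
= 111001001110110


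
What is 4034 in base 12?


Divide by 12 repeatedly:
4034 ÷ 12 = 336 remainder 2
336 ÷ 12 = 28 remainder 0
28 ÷ 12 = 2 remainder 4
2 ÷ 12 = 0 remainder 2
Reading remainders bottom-up:
= 2402


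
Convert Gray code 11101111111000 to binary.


Gray code: 11101111111000
MSB stays the same: 1
Each subsequent bit = prev_binary XOR current_gray:
  B[1] = 1 XOR 1 = 0
  B[2] = 0 XOR 1 = 1
  B[3] = 1 XOR 0 = 1
  B[4] = 1 XOR 1 = 0
  B[5] = 0 XOR 1 = 1
  B[6] = 1 XOR 1 = 0
  B[7] = 0 XOR 1 = 1
  B[8] = 1 XOR 1 = 0
  B[9] = 0 XOR 1 = 1
  B[10] = 1 XOR 1 = 0
  B[11] = 0 XOR 0 = 0
  B[12] = 0 XOR 0 = 0
  B[13] = 0 XOR 0 = 0
= 10110101010000 (11600 decimal)


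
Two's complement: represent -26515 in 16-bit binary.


Original: 0110011110010011
Step 1 - Invert all bits: 1001100001101100
Step 2 - Add 1: 1001100001101100 + 1
= 1001100001101101 (represents -26515)


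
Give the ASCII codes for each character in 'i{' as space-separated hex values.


String: 'i{'  (2 characters)
Per-character ASCII lookup:
  'i': lowercase starts at 97: 'i' = 97 + 8 = 105 → 0x69
  '{': special character: '{' = 123 → 0x7B
= 0x69 0x7B


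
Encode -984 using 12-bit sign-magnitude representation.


Sign bit: 1 (negative)
Magnitude: 984 = 01111011000
= 101111011000


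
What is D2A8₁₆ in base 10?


Positional values:
Position 0: 8 × 16^0 = 8 × 1 = 8
Position 1: A × 16^1 = 10 × 16 = 160
Position 2: 2 × 16^2 = 2 × 256 = 512
Position 3: D × 16^3 = 13 × 4096 = 53248
Sum = 8 + 160 + 512 + 53248
= 53928


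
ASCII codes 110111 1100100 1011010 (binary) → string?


Codes (binary): 110111 1100100 1011010
Per-code ASCII lookup:
  110111 = 55  (range 48-57: digits, 55 - 48 = 7) → '7'
  1100100 = 100  (range 97-122: lowercase, 100 - 97 = 3) → 'd'
  1011010 = 90  (range 65-90: uppercase, 90 - 65 = 25) → 'Z'
= '7dZ'


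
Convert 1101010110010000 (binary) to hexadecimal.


Group into 4-bit nibbles: 1101010110010000
  1101 = D
  0101 = 5
  1001 = 9
  0000 = 0
= 0xD590


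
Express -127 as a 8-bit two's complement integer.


Original: 01111111
Step 1 - Invert all bits: 10000000
Step 2 - Add 1: 10000000 + 1
= 10000001 (represents -127)


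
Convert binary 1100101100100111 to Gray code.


Binary: 1100101100100111
Gray code: G = B XOR (B >> 1)
B >> 1 = 0110010110010011
1100101100100111 XOR 0110010110010011:
  1 XOR 0 = 1
  1 XOR 1 = 0
  0 XOR 1 = 1
  0 XOR 0 = 0
  1 XOR 0 = 1
  0 XOR 1 = 1
  1 XOR 0 = 1
  1 XOR 1 = 0
  0 XOR 1 = 1
  0 XOR 0 = 0
  1 XOR 0 = 1
  0 XOR 1 = 1
  0 XOR 0 = 0
  1 XOR 0 = 1
  1 XOR 1 = 0
  1 XOR 1 = 0
= 1010111010110100


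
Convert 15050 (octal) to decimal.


Positional values:
Position 0: 0 × 8^0 = 0
Position 1: 5 × 8^1 = 40
Position 2: 0 × 8^2 = 0
Position 3: 5 × 8^3 = 2560
Position 4: 1 × 8^4 = 4096
Sum = 0 + 40 + 0 + 2560 + 4096
= 6696


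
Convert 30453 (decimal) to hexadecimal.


Divide by 16 repeatedly:
30453 ÷ 16 = 1903 remainder 5 (5)
1903 ÷ 16 = 118 remainder 15 (F)
118 ÷ 16 = 7 remainder 6 (6)
7 ÷ 16 = 0 remainder 7 (7)
Reading remainders bottom-up:
= 0x76F5


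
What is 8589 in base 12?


Divide by 12 repeatedly:
8589 ÷ 12 = 715 remainder 9
715 ÷ 12 = 59 remainder 7
59 ÷ 12 = 4 remainder 11
4 ÷ 12 = 0 remainder 4
Reading remainders bottom-up:
= 4B79


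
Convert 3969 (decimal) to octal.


Divide by 8 repeatedly:
3969 ÷ 8 = 496 remainder 1
496 ÷ 8 = 62 remainder 0
62 ÷ 8 = 7 remainder 6
7 ÷ 8 = 0 remainder 7
Reading remainders bottom-up:
= 0o7601


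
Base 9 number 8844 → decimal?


Positional values (base 9):
  4 × 9^0 = 4 × 1 = 4
  4 × 9^1 = 4 × 9 = 36
  8 × 9^2 = 8 × 81 = 648
  8 × 9^3 = 8 × 729 = 5832
Sum = 4 + 36 + 648 + 5832
= 6520


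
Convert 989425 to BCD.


Each digit → 4-bit binary:
  9 → 1001
  8 → 1000
  9 → 1001
  4 → 0100
  2 → 0010
  5 → 0101
= 1001 1000 1001 0100 0010 0101


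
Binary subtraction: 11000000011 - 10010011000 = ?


Align and subtract column by column (LSB to MSB, borrowing when needed):
  11000000011
- 10010011000
  -----------
  col 0: (1 - 0 borrow-in) - 0 → 1 - 0 = 1, borrow out 0
  col 1: (1 - 0 borrow-in) - 0 → 1 - 0 = 1, borrow out 0
  col 2: (0 - 0 borrow-in) - 0 → 0 - 0 = 0, borrow out 0
  col 3: (0 - 0 borrow-in) - 1 → borrow from next column: (0+2) - 1 = 1, borrow out 1
  col 4: (0 - 1 borrow-in) - 1 → borrow from next column: (-1+2) - 1 = 0, borrow out 1
  col 5: (0 - 1 borrow-in) - 0 → borrow from next column: (-1+2) - 0 = 1, borrow out 1
  col 6: (0 - 1 borrow-in) - 0 → borrow from next column: (-1+2) - 0 = 1, borrow out 1
  col 7: (0 - 1 borrow-in) - 1 → borrow from next column: (-1+2) - 1 = 0, borrow out 1
  col 8: (0 - 1 borrow-in) - 0 → borrow from next column: (-1+2) - 0 = 1, borrow out 1
  col 9: (1 - 1 borrow-in) - 0 → 0 - 0 = 0, borrow out 0
  col 10: (1 - 0 borrow-in) - 1 → 1 - 1 = 0, borrow out 0
Reading bits MSB→LSB: 00101101011
Strip leading zeros: 101101011
= 101101011


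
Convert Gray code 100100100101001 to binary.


Gray code: 100100100101001
MSB stays the same: 1
Each subsequent bit = prev_binary XOR current_gray:
  B[1] = 1 XOR 0 = 1
  B[2] = 1 XOR 0 = 1
  B[3] = 1 XOR 1 = 0
  B[4] = 0 XOR 0 = 0
  B[5] = 0 XOR 0 = 0
  B[6] = 0 XOR 1 = 1
  B[7] = 1 XOR 0 = 1
  B[8] = 1 XOR 0 = 1
  B[9] = 1 XOR 1 = 0
  B[10] = 0 XOR 0 = 0
  B[11] = 0 XOR 1 = 1
  B[12] = 1 XOR 0 = 1
  B[13] = 1 XOR 0 = 1
  B[14] = 1 XOR 1 = 0
= 111000111001110 (29134 decimal)


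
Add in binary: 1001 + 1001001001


Align and add column by column (LSB to MSB, carry propagating):
  00000001001
+ 01001001001
  -----------
  col 0: 1 + 1 + 0 (carry in) = 2 → bit 0, carry out 1
  col 1: 0 + 0 + 1 (carry in) = 1 → bit 1, carry out 0
  col 2: 0 + 0 + 0 (carry in) = 0 → bit 0, carry out 0
  col 3: 1 + 1 + 0 (carry in) = 2 → bit 0, carry out 1
  col 4: 0 + 0 + 1 (carry in) = 1 → bit 1, carry out 0
  col 5: 0 + 0 + 0 (carry in) = 0 → bit 0, carry out 0
  col 6: 0 + 1 + 0 (carry in) = 1 → bit 1, carry out 0
  col 7: 0 + 0 + 0 (carry in) = 0 → bit 0, carry out 0
  col 8: 0 + 0 + 0 (carry in) = 0 → bit 0, carry out 0
  col 9: 0 + 1 + 0 (carry in) = 1 → bit 1, carry out 0
  col 10: 0 + 0 + 0 (carry in) = 0 → bit 0, carry out 0
Reading bits MSB→LSB: 01001010010
Strip leading zeros: 1001010010
= 1001010010


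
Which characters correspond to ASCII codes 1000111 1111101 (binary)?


Codes (binary): 1000111 1111101
Per-code ASCII lookup:
  1000111 = 71  (range 65-90: uppercase, 71 - 65 = 6) → 'G'
  1111101 = 125  (special character) → '}'
= 'G}'


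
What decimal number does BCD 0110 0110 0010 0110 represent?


Each 4-bit group → digit:
  0110 → 6
  0110 → 6
  0010 → 2
  0110 → 6
= 6626


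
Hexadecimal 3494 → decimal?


Positional values:
Position 0: 4 × 16^0 = 4 × 1 = 4
Position 1: 9 × 16^1 = 9 × 16 = 144
Position 2: 4 × 16^2 = 4 × 256 = 1024
Position 3: 3 × 16^3 = 3 × 4096 = 12288
Sum = 4 + 144 + 1024 + 12288
= 13460


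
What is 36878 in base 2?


Divide by 2 repeatedly:
36878 ÷ 2 = 18439 remainder 0
18439 ÷ 2 = 9219 remainder 1
9219 ÷ 2 = 4609 remainder 1
4609 ÷ 2 = 2304 remainder 1
2304 ÷ 2 = 1152 remainder 0
1152 ÷ 2 = 576 remainder 0
576 ÷ 2 = 288 remainder 0
288 ÷ 2 = 144 remainder 0
144 ÷ 2 = 72 remainder 0
72 ÷ 2 = 36 remainder 0
36 ÷ 2 = 18 remainder 0
18 ÷ 2 = 9 remainder 0
9 ÷ 2 = 4 remainder 1
4 ÷ 2 = 2 remainder 0
2 ÷ 2 = 1 remainder 0
1 ÷ 2 = 0 remainder 1
Reading remainders bottom-up:
= 1001000000001110


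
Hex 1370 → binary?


Each hex digit → 4 binary bits:
  1 = 0001
  3 = 0011
  7 = 0111
  0 = 0000
Concatenate: 0001 0011 0111 0000
= 0001001101110000


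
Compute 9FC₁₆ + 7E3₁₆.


Align and add column by column (LSB to MSB, each column mod 16 with carry):
  09FC
+ 07E3
  ----
  col 0: C(12) + 3(3) + 0 (carry in) = 15 → F(15), carry out 0
  col 1: F(15) + E(14) + 0 (carry in) = 29 → D(13), carry out 1
  col 2: 9(9) + 7(7) + 1 (carry in) = 17 → 1(1), carry out 1
  col 3: 0(0) + 0(0) + 1 (carry in) = 1 → 1(1), carry out 0
Reading digits MSB→LSB: 11DF
Strip leading zeros: 11DF
= 0x11DF


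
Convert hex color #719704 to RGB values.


Hex: #719704
R = 71₁₆ = 113
G = 97₁₆ = 151
B = 04₁₆ = 4
= RGB(113, 151, 4)


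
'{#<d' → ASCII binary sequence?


String: '{#<d'  (4 characters)
Per-character ASCII lookup:
  '{': special character: '{' = 123 → 1111011
  '#': special character: '#' = 35 → 100011
  '<': special character: '<' = 60 → 111100
  'd': lowercase starts at 97: 'd' = 97 + 3 = 100 → 1100100
= 1111011 100011 111100 1100100


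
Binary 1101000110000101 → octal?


Group into 3-bit groups: 001101000110000101
  001 = 1
  101 = 5
  000 = 0
  110 = 6
  000 = 0
  101 = 5
= 0o150605


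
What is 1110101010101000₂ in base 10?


Positional values:
Bit 3: 1 × 2^3 = 8
Bit 5: 1 × 2^5 = 32
Bit 7: 1 × 2^7 = 128
Bit 9: 1 × 2^9 = 512
Bit 11: 1 × 2^11 = 2048
Bit 13: 1 × 2^13 = 8192
Bit 14: 1 × 2^14 = 16384
Bit 15: 1 × 2^15 = 32768
Sum = 8 + 32 + 128 + 512 + 2048 + 8192 + 16384 + 32768
= 60072


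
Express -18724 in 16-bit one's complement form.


Original: 0100100100100100
Invert all bits:
  bit 0: 0 → 1
  bit 1: 1 → 0
  bit 2: 0 → 1
  bit 3: 0 → 1
  bit 4: 1 → 0
  bit 5: 0 → 1
  bit 6: 0 → 1
  bit 7: 1 → 0
  bit 8: 0 → 1
  bit 9: 0 → 1
  bit 10: 1 → 0
  bit 11: 0 → 1
  bit 12: 0 → 1
  bit 13: 1 → 0
  bit 14: 0 → 1
  bit 15: 0 → 1
= 1011011011011011


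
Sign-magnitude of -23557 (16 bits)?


Sign bit: 1 (negative)
Magnitude: 23557 = 101110000000101
= 1101110000000101


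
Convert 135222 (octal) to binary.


Each octal digit → 3 binary bits:
  1 = 001
  3 = 011
  5 = 101
  2 = 010
  2 = 010
  2 = 010
Concatenate: 001 011 101 010 010 010
= 001011101010010010


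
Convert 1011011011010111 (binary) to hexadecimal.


Group into 4-bit nibbles: 1011011011010111
  1011 = B
  0110 = 6
  1101 = D
  0111 = 7
= 0xB6D7


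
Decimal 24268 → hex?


Divide by 16 repeatedly:
24268 ÷ 16 = 1516 remainder 12 (C)
1516 ÷ 16 = 94 remainder 12 (C)
94 ÷ 16 = 5 remainder 14 (E)
5 ÷ 16 = 0 remainder 5 (5)
Reading remainders bottom-up:
= 0x5ECC
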